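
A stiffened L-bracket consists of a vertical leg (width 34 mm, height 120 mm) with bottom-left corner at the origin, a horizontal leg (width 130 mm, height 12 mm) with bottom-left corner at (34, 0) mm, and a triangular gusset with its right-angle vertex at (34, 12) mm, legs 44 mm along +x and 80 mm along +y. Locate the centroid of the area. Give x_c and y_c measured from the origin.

Part | A | x̄ᵢ | ȳᵢ | A·x̄ᵢ | A·ȳᵢ
vertical leg | 4080.00 | 17.00 | 60.00 | 69360.00 | 244800.00
horizontal leg | 1560.00 | 99.00 | 6.00 | 154440.00 | 9360.00
gusset | 1760.00 | 48.67 | 38.67 | 85653.33 | 68053.33
Σ | 7400.00 |  |  | 309453.33 | 322213.33
x_c = 309453.33 / 7400.00 = 41.82 mm
y_c = 322213.33 / 7400.00 = 43.54 mm

x_c = 41.82 mm, y_c = 43.54 mm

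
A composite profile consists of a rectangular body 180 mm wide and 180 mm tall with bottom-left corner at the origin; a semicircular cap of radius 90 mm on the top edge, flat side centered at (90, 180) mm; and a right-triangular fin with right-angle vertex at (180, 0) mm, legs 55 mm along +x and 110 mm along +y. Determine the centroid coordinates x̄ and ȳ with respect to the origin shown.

Part | A | x̄ᵢ | ȳᵢ | A·x̄ᵢ | A·ȳᵢ
rectangular body | 32400.00 | 90.00 | 90.00 | 2916000.00 | 2916000.00
semicircular top | 12723.45 | 90.00 | 218.20 | 1145110.52 | 2776221.04
triangular fin | 3025.00 | 198.33 | 36.67 | 599958.33 | 110916.67
Σ | 48148.45 |  |  | 4661068.86 | 5803137.71
x̄ = 4661068.86 / 48148.45 = 96.81 mm
ȳ = 5803137.71 / 48148.45 = 120.53 mm

x̄ = 96.81 mm, ȳ = 120.53 mm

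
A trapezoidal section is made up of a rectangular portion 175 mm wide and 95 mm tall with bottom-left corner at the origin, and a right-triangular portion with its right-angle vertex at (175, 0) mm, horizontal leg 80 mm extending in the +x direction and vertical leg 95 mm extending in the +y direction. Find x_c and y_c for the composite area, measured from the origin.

x_c = 108.74 mm, y_c = 44.55 mm

rectangular portion: A = 175 × 95 = 16625.00, centroid at (87.50, 47.50).
triangular portion: A = ½·80·95 = 3800.00, centroid at (201.67, 31.67).
ΣA = 20425.00 mm²
ΣAx_c = (16625.00)(87.50) + (3800.00)(201.67) = 2221020.83 mm³
ΣAy_c = (16625.00)(47.50) + (3800.00)(31.67) = 910020.83 mm³
x_c = 2221020.83 / 20425.00 = 108.74 mm
y_c = 910020.83 / 20425.00 = 44.55 mm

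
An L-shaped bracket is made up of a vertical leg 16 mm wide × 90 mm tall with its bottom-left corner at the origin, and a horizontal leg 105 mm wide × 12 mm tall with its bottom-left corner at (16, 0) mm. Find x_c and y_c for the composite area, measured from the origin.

x_c = 36.23 mm, y_c = 26.80 mm

vertical leg: A = 16 × 90 = 1440.00, centroid at (8.00, 45.00).
horizontal leg: A = 105 × 12 = 1260.00, centroid at (68.50, 6.00).
ΣA = 2700.00 mm², ΣAx_c = 97830.00 mm³, ΣAy_c = 72360.00 mm³.
x_c = 97830.00/2700.00 = 36.23 mm; y_c = 72360.00/2700.00 = 26.80 mm.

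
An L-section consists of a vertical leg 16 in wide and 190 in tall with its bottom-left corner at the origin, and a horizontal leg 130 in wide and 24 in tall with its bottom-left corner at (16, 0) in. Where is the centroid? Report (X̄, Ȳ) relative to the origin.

X̄ = 44.97 in, Ȳ = 52.96 in

Part | A | x̄ᵢ | ȳᵢ | A·x̄ᵢ | A·ȳᵢ
vertical leg | 3040.00 | 8.00 | 95.00 | 24320.00 | 288800.00
horizontal leg | 3120.00 | 81.00 | 12.00 | 252720.00 | 37440.00
Σ | 6160.00 |  |  | 277040.00 | 326240.00
X̄ = 277040.00 / 6160.00 = 44.97 in
Ȳ = 326240.00 / 6160.00 = 52.96 in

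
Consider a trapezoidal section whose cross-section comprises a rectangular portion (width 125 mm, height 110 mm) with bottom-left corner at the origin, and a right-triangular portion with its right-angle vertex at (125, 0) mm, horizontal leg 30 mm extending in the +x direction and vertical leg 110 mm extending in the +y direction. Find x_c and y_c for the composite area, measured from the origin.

x_c = 70.27 mm, y_c = 53.04 mm

rectangular portion: A = 125 × 110 = 13750.00, centroid at (62.50, 55.00).
triangular portion: A = ½·30·110 = 1650.00, centroid at (135.00, 36.67).
ΣA = 15400.00 mm², ΣAx_c = 1082125.00 mm³, ΣAy_c = 816750.00 mm³.
x_c = 1082125.00/15400.00 = 70.27 mm; y_c = 816750.00/15400.00 = 53.04 mm.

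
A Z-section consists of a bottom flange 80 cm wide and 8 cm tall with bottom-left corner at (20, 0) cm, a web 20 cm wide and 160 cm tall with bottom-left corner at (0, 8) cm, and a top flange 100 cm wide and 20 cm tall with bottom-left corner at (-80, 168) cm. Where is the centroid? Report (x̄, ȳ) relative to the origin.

Part | A | x̄ᵢ | ȳᵢ | A·x̄ᵢ | A·ȳᵢ
bottom flange | 640.00 | 60.00 | 4.00 | 38400.00 | 2560.00
web | 3200.00 | 10.00 | 88.00 | 32000.00 | 281600.00
top flange | 2000.00 | -30.00 | 178.00 | -60000.00 | 356000.00
Σ | 5840.00 |  |  | 10400.00 | 640160.00
x̄ = 10400.00 / 5840.00 = 1.78 cm
ȳ = 640160.00 / 5840.00 = 109.62 cm

x̄ = 1.78 cm, ȳ = 109.62 cm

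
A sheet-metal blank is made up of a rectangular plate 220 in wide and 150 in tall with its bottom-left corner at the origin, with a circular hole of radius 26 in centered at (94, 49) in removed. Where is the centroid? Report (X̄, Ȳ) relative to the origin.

X̄ = 111.10 in, Ȳ = 76.79 in

Part | A | x̄ᵢ | ȳᵢ | A·x̄ᵢ | A·ȳᵢ
plate | 33000.00 | 110.00 | 75.00 | 3630000.00 | 2475000.00
hole | -2123.72 | 94.00 | 49.00 | -199629.36 | -104062.12
Σ | 30876.28 |  |  | 3430370.64 | 2370937.88
X̄ = 3430370.64 / 30876.28 = 111.10 in
Ȳ = 2370937.88 / 30876.28 = 76.79 in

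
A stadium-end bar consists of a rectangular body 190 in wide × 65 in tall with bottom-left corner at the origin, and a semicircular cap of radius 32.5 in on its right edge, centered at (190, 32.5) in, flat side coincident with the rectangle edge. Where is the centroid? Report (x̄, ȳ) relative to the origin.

Part | A | x̄ᵢ | ȳᵢ | A·x̄ᵢ | A·ȳᵢ
rectangular body | 12350.00 | 95.00 | 32.50 | 1173250.00 | 401375.00
semicircular end | 1659.15 | 203.79 | 32.50 | 338124.60 | 53922.49
Σ | 14009.15 |  |  | 1511374.60 | 455297.49
x̄ = 1511374.60 / 14009.15 = 107.88 in
ȳ = 455297.49 / 14009.15 = 32.50 in

x̄ = 107.88 in, ȳ = 32.50 in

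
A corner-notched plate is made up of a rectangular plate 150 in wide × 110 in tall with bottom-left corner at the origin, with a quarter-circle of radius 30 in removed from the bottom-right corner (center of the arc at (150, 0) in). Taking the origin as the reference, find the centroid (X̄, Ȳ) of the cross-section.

Part | A | x̄ᵢ | ȳᵢ | A·x̄ᵢ | A·ȳᵢ
plate | 16500.00 | 75.00 | 55.00 | 1237500.00 | 907500.00
removed quarter-circle | -706.86 | 137.27 | 12.73 | -97028.75 | -9000.00
Σ | 15793.14 |  |  | 1140471.25 | 898500.00
X̄ = 1140471.25 / 15793.14 = 72.21 in
Ȳ = 898500.00 / 15793.14 = 56.89 in

X̄ = 72.21 in, Ȳ = 56.89 in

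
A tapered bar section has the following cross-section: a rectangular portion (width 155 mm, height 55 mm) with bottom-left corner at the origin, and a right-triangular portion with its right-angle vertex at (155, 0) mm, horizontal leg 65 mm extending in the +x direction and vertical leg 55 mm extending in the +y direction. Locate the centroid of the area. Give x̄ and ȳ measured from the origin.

Part | A | x̄ᵢ | ȳᵢ | A·x̄ᵢ | A·ȳᵢ
rectangular portion | 8525.00 | 77.50 | 27.50 | 660687.50 | 234437.50
triangular portion | 1787.50 | 176.67 | 18.33 | 315791.67 | 32770.83
Σ | 10312.50 |  |  | 976479.17 | 267208.33
x̄ = 976479.17 / 10312.50 = 94.69 mm
ȳ = 267208.33 / 10312.50 = 25.91 mm

x̄ = 94.69 mm, ȳ = 25.91 mm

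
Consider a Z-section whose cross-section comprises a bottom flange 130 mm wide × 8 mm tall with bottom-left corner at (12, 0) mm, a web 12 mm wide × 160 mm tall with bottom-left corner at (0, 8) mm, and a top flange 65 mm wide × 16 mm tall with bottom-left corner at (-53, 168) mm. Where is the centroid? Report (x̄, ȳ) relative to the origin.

x̄ = 17.57 mm, ȳ = 89.04 mm

Part | A | x̄ᵢ | ȳᵢ | A·x̄ᵢ | A·ȳᵢ
bottom flange | 1040.00 | 77.00 | 4.00 | 80080.00 | 4160.00
web | 1920.00 | 6.00 | 88.00 | 11520.00 | 168960.00
top flange | 1040.00 | -20.50 | 176.00 | -21320.00 | 183040.00
Σ | 4000.00 |  |  | 70280.00 | 356160.00
x̄ = 70280.00 / 4000.00 = 17.57 mm
ȳ = 356160.00 / 4000.00 = 89.04 mm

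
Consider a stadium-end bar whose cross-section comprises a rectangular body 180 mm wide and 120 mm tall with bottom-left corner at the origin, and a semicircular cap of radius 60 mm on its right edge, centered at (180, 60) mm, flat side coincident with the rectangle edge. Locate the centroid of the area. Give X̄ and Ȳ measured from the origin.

rectangular body: A = 180 × 120 = 21600.00, centroid at (90.00, 60.00).
semicircular end: A = ½π·60² = 5654.87, centroid at (205.46, 60.00).
ΣA = 27254.87 mm², ΣAX̄ = 3105876.02 mm³, ΣAȲ = 1635292.01 mm³.
X̄ = 3105876.02/27254.87 = 113.96 mm; Ȳ = 1635292.01/27254.87 = 60.00 mm.

X̄ = 113.96 mm, Ȳ = 60.00 mm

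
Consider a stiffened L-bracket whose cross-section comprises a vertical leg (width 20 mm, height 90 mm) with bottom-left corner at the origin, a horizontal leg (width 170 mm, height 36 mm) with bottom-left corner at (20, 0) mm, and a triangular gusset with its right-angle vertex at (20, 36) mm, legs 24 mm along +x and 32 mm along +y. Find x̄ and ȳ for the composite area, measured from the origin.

x̄ = 80.85 mm, ȳ = 25.18 mm

vertical leg: A = 20 × 90 = 1800.00, centroid at (10.00, 45.00).
horizontal leg: A = 170 × 36 = 6120.00, centroid at (105.00, 18.00).
gusset: A = ½·24·32 = 384.00, centroid at (28.00, 46.67).
ΣA = 8304.00 mm²
ΣAx̄ = (1800.00)(10.00) + (6120.00)(105.00) + (384.00)(28.00) = 671352.00 mm³
ΣAȳ = (1800.00)(45.00) + (6120.00)(18.00) + (384.00)(46.67) = 209080.00 mm³
x̄ = 671352.00 / 8304.00 = 80.85 mm
ȳ = 209080.00 / 8304.00 = 25.18 mm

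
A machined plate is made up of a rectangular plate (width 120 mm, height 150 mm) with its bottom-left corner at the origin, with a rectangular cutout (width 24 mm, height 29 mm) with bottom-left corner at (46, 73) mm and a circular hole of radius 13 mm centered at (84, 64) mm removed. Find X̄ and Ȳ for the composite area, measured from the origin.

plate: A = 120 × 150 = 18000.00, centroid at (60.00, 75.00).
hole 1: A = −(24 × 29) = -696.00, centroid at (58.00, 87.50).
hole 2: A = −π·13² = -530.93, centroid at (84.00, 64.00).
ΣA = 16773.07 mm²
ΣAX̄ = (18000.00)(60.00) + (-696.00)(58.00) + (-530.93)(84.00) = 995033.95 mm³
ΣAȲ = (18000.00)(75.00) + (-696.00)(87.50) + (-530.93)(64.00) = 1255120.53 mm³
X̄ = 995033.95 / 16773.07 = 59.32 mm
Ȳ = 1255120.53 / 16773.07 = 74.83 mm

X̄ = 59.32 mm, Ȳ = 74.83 mm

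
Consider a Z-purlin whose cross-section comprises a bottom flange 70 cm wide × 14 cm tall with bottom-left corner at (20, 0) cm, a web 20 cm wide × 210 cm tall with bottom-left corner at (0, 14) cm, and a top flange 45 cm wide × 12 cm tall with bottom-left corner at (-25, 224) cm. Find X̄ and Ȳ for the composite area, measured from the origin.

bottom flange: A = 70 × 14 = 980.00, centroid at (55.00, 7.00).
web: A = 20 × 210 = 4200.00, centroid at (10.00, 119.00).
top flange: A = 45 × 12 = 540.00, centroid at (-2.50, 230.00).
ΣA = 5720.00 cm²
ΣAX̄ = (980.00)(55.00) + (4200.00)(10.00) + (540.00)(-2.50) = 94550.00 cm³
ΣAȲ = (980.00)(7.00) + (4200.00)(119.00) + (540.00)(230.00) = 630860.00 cm³
X̄ = 94550.00 / 5720.00 = 16.53 cm
Ȳ = 630860.00 / 5720.00 = 110.29 cm

X̄ = 16.53 cm, Ȳ = 110.29 cm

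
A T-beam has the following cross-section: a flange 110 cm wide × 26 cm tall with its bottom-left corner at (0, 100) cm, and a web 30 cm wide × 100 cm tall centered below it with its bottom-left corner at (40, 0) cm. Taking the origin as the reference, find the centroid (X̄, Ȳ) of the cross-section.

web: A = 30 × 100 = 3000.00, centroid at (55.00, 50.00).
flange: A = 110 × 26 = 2860.00, centroid at (55.00, 113.00).
ΣA = 5860.00 cm², ΣAX̄ = 322300.00 cm³, ΣAȲ = 473180.00 cm³.
X̄ = 322300.00/5860.00 = 55.00 cm; Ȳ = 473180.00/5860.00 = 80.75 cm.

X̄ = 55.00 cm, Ȳ = 80.75 cm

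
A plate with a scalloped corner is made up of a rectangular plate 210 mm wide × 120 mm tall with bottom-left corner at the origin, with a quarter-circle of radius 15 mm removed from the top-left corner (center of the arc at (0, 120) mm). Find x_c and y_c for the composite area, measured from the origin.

x_c = 105.70 mm, y_c = 59.62 mm

plate: A = 210 × 120 = 25200.00, centroid at (105.00, 60.00).
removed quarter-circle: A = −¼π·15² = -176.71, centroid at (6.37, 113.63).
ΣA = 25023.29 mm²
ΣAx_c = (25200.00)(105.00) + (-176.71)(6.37) = 2644875.00 mm³
ΣAy_c = (25200.00)(60.00) + (-176.71)(113.63) = 1491919.25 mm³
x_c = 2644875.00 / 25023.29 = 105.70 mm
y_c = 1491919.25 / 25023.29 = 59.62 mm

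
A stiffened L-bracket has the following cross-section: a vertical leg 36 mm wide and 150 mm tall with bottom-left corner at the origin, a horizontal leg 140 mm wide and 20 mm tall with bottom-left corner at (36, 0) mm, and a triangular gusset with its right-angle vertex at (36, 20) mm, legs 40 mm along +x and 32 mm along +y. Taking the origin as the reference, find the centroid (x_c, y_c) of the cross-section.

x_c = 48.14 mm, y_c = 51.20 mm

vertical leg: A = 36 × 150 = 5400.00, centroid at (18.00, 75.00).
horizontal leg: A = 140 × 20 = 2800.00, centroid at (106.00, 10.00).
gusset: A = ½·40·32 = 640.00, centroid at (49.33, 30.67).
ΣA = 8840.00 mm²
ΣAx_c = (5400.00)(18.00) + (2800.00)(106.00) + (640.00)(49.33) = 425573.33 mm³
ΣAy_c = (5400.00)(75.00) + (2800.00)(10.00) + (640.00)(30.67) = 452626.67 mm³
x_c = 425573.33 / 8840.00 = 48.14 mm
y_c = 452626.67 / 8840.00 = 51.20 mm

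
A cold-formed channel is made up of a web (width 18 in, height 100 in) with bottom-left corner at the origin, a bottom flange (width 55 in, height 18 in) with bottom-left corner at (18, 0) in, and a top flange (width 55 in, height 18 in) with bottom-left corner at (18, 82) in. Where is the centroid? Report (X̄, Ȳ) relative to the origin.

X̄ = 28.12 in, Ȳ = 50.00 in

Part | A | x̄ᵢ | ȳᵢ | A·x̄ᵢ | A·ȳᵢ
web | 1800.00 | 9.00 | 50.00 | 16200.00 | 90000.00
bottom flange | 990.00 | 45.50 | 9.00 | 45045.00 | 8910.00
top flange | 990.00 | 45.50 | 91.00 | 45045.00 | 90090.00
Σ | 3780.00 |  |  | 106290.00 | 189000.00
X̄ = 106290.00 / 3780.00 = 28.12 in
Ȳ = 189000.00 / 3780.00 = 50.00 in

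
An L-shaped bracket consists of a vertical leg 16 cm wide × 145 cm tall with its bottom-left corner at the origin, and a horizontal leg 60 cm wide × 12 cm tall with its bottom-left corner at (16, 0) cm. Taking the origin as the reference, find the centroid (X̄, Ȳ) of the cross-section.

X̄ = 17.00 cm, Ȳ = 56.75 cm

vertical leg: A = 16 × 145 = 2320.00, centroid at (8.00, 72.50).
horizontal leg: A = 60 × 12 = 720.00, centroid at (46.00, 6.00).
ΣA = 3040.00 cm², ΣAX̄ = 51680.00 cm³, ΣAȲ = 172520.00 cm³.
X̄ = 51680.00/3040.00 = 17.00 cm; Ȳ = 172520.00/3040.00 = 56.75 cm.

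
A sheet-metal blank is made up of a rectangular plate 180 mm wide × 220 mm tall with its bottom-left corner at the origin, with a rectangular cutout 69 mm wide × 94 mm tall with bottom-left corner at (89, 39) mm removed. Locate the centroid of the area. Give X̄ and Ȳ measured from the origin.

X̄ = 83.44 mm, Ȳ = 114.70 mm

Part | A | x̄ᵢ | ȳᵢ | A·x̄ᵢ | A·ȳᵢ
plate | 39600.00 | 90.00 | 110.00 | 3564000.00 | 4356000.00
hole | -6486.00 | 123.50 | 86.00 | -801021.00 | -557796.00
Σ | 33114.00 |  |  | 2762979.00 | 3798204.00
X̄ = 2762979.00 / 33114.00 = 83.44 mm
Ȳ = 3798204.00 / 33114.00 = 114.70 mm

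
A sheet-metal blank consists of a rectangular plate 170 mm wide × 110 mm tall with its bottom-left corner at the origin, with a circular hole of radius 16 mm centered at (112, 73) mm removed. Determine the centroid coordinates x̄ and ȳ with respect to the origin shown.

plate: A = 170 × 110 = 18700.00, centroid at (85.00, 55.00).
hole: A = −π·16² = -804.25, centroid at (112.00, 73.00).
ΣA = 17895.75 mm²
ΣAx̄ = (18700.00)(85.00) + (-804.25)(112.00) = 1499424.26 mm³
ΣAȳ = (18700.00)(55.00) + (-804.25)(73.00) = 969789.92 mm³
x̄ = 1499424.26 / 17895.75 = 83.79 mm
ȳ = 969789.92 / 17895.75 = 54.19 mm

x̄ = 83.79 mm, ȳ = 54.19 mm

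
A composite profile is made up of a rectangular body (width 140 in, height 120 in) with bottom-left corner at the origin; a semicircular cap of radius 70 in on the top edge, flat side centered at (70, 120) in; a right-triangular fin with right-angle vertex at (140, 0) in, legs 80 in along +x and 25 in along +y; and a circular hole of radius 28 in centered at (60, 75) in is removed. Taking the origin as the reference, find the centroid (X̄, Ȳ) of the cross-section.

X̄ = 75.27 in, Ȳ = 86.13 in

rectangular body: A = 140 × 120 = 16800.00, centroid at (70.00, 60.00).
semicircular top: A = ½π·70² = 7696.90, centroid at (70.00, 149.71).
triangular fin: A = ½·80·25 = 1000.00, centroid at (166.67, 8.33).
hole: A = −π·28² = -2463.01, centroid at (60.00, 75.00).
ΣA = 23033.89 in², ΣAX̄ = 1733669.29 in³, ΣAȲ = 1983902.59 in³.
X̄ = 1733669.29/23033.89 = 75.27 in; Ȳ = 1983902.59/23033.89 = 86.13 in.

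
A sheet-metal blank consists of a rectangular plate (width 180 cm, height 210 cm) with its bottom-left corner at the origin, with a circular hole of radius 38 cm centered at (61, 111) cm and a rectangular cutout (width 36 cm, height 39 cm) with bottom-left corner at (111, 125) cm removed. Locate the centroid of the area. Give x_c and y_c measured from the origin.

x_c = 92.41 cm, y_c = 102.40 cm

plate: A = 180 × 210 = 37800.00, centroid at (90.00, 105.00).
hole 1: A = −π·38² = -4536.46, centroid at (61.00, 111.00).
hole 2: A = −(36 × 39) = -1404.00, centroid at (129.00, 144.50).
ΣA = 31859.54 cm², ΣAx_c = 2944159.95 cm³, ΣAy_c = 3262574.96 cm³.
x_c = 2944159.95/31859.54 = 92.41 cm; y_c = 3262574.96/31859.54 = 102.40 cm.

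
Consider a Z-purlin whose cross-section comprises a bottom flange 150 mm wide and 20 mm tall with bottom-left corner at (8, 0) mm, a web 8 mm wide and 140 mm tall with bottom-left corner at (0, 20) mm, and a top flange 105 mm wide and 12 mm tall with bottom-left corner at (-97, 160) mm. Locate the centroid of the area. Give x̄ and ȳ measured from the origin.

x̄ = 36.69 mm, ȳ = 63.19 mm

Part | A | x̄ᵢ | ȳᵢ | A·x̄ᵢ | A·ȳᵢ
bottom flange | 3000.00 | 83.00 | 10.00 | 249000.00 | 30000.00
web | 1120.00 | 4.00 | 90.00 | 4480.00 | 100800.00
top flange | 1260.00 | -44.50 | 166.00 | -56070.00 | 209160.00
Σ | 5380.00 |  |  | 197410.00 | 339960.00
x̄ = 197410.00 / 5380.00 = 36.69 mm
ȳ = 339960.00 / 5380.00 = 63.19 mm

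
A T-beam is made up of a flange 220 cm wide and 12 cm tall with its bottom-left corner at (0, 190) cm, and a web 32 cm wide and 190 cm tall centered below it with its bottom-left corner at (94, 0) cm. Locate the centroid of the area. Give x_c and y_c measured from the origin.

x_c = 110.00 cm, y_c = 125.58 cm

web: A = 32 × 190 = 6080.00, centroid at (110.00, 95.00).
flange: A = 220 × 12 = 2640.00, centroid at (110.00, 196.00).
ΣA = 8720.00 cm²
ΣAx_c = (6080.00)(110.00) + (2640.00)(110.00) = 959200.00 cm³
ΣAy_c = (6080.00)(95.00) + (2640.00)(196.00) = 1095040.00 cm³
x_c = 959200.00 / 8720.00 = 110.00 cm
y_c = 1095040.00 / 8720.00 = 125.58 cm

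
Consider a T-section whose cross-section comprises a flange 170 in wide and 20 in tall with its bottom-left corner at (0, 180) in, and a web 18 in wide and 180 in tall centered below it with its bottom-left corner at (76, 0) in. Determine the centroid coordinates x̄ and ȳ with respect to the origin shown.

x̄ = 85.00 in, ȳ = 141.20 in

web: A = 18 × 180 = 3240.00, centroid at (85.00, 90.00).
flange: A = 170 × 20 = 3400.00, centroid at (85.00, 190.00).
ΣA = 6640.00 in², ΣAx̄ = 564400.00 in³, ΣAȳ = 937600.00 in³.
x̄ = 564400.00/6640.00 = 85.00 in; ȳ = 937600.00/6640.00 = 141.20 in.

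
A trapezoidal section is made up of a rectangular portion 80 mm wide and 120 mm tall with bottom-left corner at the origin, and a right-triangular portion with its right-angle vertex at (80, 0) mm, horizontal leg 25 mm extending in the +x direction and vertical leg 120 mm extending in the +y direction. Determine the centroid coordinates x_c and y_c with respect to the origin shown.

rectangular portion: A = 80 × 120 = 9600.00, centroid at (40.00, 60.00).
triangular portion: A = ½·25·120 = 1500.00, centroid at (88.33, 40.00).
ΣA = 11100.00 mm²
ΣAx_c = (9600.00)(40.00) + (1500.00)(88.33) = 516500.00 mm³
ΣAy_c = (9600.00)(60.00) + (1500.00)(40.00) = 636000.00 mm³
x_c = 516500.00 / 11100.00 = 46.53 mm
y_c = 636000.00 / 11100.00 = 57.30 mm

x_c = 46.53 mm, y_c = 57.30 mm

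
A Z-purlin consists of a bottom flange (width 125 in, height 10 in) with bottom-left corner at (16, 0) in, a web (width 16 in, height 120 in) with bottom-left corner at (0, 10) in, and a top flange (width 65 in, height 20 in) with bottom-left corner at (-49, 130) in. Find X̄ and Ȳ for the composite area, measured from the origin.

bottom flange: A = 125 × 10 = 1250.00, centroid at (78.50, 5.00).
web: A = 16 × 120 = 1920.00, centroid at (8.00, 70.00).
top flange: A = 65 × 20 = 1300.00, centroid at (-16.50, 140.00).
ΣA = 4470.00 in², ΣAX̄ = 92035.00 in³, ΣAȲ = 322650.00 in³.
X̄ = 92035.00/4470.00 = 20.59 in; Ȳ = 322650.00/4470.00 = 72.18 in.

X̄ = 20.59 in, Ȳ = 72.18 in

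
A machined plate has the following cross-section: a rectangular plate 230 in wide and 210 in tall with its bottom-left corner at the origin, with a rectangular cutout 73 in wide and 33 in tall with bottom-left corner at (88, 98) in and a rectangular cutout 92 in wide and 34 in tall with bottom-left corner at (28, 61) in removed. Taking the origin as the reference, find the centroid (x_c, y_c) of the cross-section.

x_c = 117.46 in, y_c = 106.44 in

plate: A = 230 × 210 = 48300.00, centroid at (115.00, 105.00).
hole 1: A = −(73 × 33) = -2409.00, centroid at (124.50, 114.50).
hole 2: A = −(92 × 34) = -3128.00, centroid at (74.00, 78.00).
ΣA = 42763.00 in², ΣAx_c = 5023107.50 in³, ΣAy_c = 4551685.50 in³.
x_c = 5023107.50/42763.00 = 117.46 in; y_c = 4551685.50/42763.00 = 106.44 in.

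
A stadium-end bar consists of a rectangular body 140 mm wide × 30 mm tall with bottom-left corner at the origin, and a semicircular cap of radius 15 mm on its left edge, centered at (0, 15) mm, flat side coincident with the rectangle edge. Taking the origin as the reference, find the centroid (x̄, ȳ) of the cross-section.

Part | A | x̄ᵢ | ȳᵢ | A·x̄ᵢ | A·ȳᵢ
rectangular body | 4200.00 | 70.00 | 15.00 | 294000.00 | 63000.00
semicircular end | 353.43 | -6.37 | 15.00 | -2250.00 | 5301.44
Σ | 4553.43 |  |  | 291750.00 | 68301.44
x̄ = 291750.00 / 4553.43 = 64.07 mm
ȳ = 68301.44 / 4553.43 = 15.00 mm

x̄ = 64.07 mm, ȳ = 15.00 mm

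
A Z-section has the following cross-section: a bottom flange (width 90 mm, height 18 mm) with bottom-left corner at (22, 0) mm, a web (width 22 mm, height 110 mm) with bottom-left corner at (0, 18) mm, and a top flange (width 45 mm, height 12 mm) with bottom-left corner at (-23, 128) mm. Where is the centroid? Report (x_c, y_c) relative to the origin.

x_c = 29.45 mm, y_c = 57.55 mm

bottom flange: A = 90 × 18 = 1620.00, centroid at (67.00, 9.00).
web: A = 22 × 110 = 2420.00, centroid at (11.00, 73.00).
top flange: A = 45 × 12 = 540.00, centroid at (-0.50, 134.00).
ΣA = 4580.00 mm²
ΣAx_c = (1620.00)(67.00) + (2420.00)(11.00) + (540.00)(-0.50) = 134890.00 mm³
ΣAy_c = (1620.00)(9.00) + (2420.00)(73.00) + (540.00)(134.00) = 263600.00 mm³
x_c = 134890.00 / 4580.00 = 29.45 mm
y_c = 263600.00 / 4580.00 = 57.55 mm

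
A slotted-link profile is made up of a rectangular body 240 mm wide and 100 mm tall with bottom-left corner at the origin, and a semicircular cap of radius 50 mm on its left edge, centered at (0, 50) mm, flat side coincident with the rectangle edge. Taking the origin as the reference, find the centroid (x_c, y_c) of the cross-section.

rectangular body: A = 240 × 100 = 24000.00, centroid at (120.00, 50.00).
semicircular end: A = ½π·50² = 3926.99, centroid at (-21.22, 50.00).
ΣA = 27926.99 mm²
ΣAx_c = (24000.00)(120.00) + (3926.99)(-21.22) = 2796666.67 mm³
ΣAy_c = (24000.00)(50.00) + (3926.99)(50.00) = 1396349.54 mm³
x_c = 2796666.67 / 27926.99 = 100.14 mm
y_c = 1396349.54 / 27926.99 = 50.00 mm

x_c = 100.14 mm, y_c = 50.00 mm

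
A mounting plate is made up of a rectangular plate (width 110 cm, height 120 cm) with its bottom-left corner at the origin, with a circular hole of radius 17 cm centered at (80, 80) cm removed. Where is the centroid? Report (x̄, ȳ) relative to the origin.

plate: A = 110 × 120 = 13200.00, centroid at (55.00, 60.00).
hole: A = −π·17² = -907.92, centroid at (80.00, 80.00).
ΣA = 12292.08 cm², ΣAx̄ = 653366.38 cm³, ΣAȳ = 719366.38 cm³.
x̄ = 653366.38/12292.08 = 53.15 cm; ȳ = 719366.38/12292.08 = 58.52 cm.

x̄ = 53.15 cm, ȳ = 58.52 cm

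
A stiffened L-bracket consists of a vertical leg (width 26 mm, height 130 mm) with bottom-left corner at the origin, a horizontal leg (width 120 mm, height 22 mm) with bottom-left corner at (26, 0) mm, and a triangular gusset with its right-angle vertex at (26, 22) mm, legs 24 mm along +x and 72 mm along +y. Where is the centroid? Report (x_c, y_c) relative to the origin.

x_c = 43.63 mm, y_c = 41.91 mm

Part | A | x̄ᵢ | ȳᵢ | A·x̄ᵢ | A·ȳᵢ
vertical leg | 3380.00 | 13.00 | 65.00 | 43940.00 | 219700.00
horizontal leg | 2640.00 | 86.00 | 11.00 | 227040.00 | 29040.00
gusset | 864.00 | 34.00 | 46.00 | 29376.00 | 39744.00
Σ | 6884.00 |  |  | 300356.00 | 288484.00
x_c = 300356.00 / 6884.00 = 43.63 mm
y_c = 288484.00 / 6884.00 = 41.91 mm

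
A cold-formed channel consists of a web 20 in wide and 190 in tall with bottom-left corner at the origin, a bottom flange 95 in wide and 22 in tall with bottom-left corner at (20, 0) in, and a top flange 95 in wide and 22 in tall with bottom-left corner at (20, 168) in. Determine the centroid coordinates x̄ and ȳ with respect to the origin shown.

x̄ = 40.12 in, ȳ = 95.00 in

Part | A | x̄ᵢ | ȳᵢ | A·x̄ᵢ | A·ȳᵢ
web | 3800.00 | 10.00 | 95.00 | 38000.00 | 361000.00
bottom flange | 2090.00 | 67.50 | 11.00 | 141075.00 | 22990.00
top flange | 2090.00 | 67.50 | 179.00 | 141075.00 | 374110.00
Σ | 7980.00 |  |  | 320150.00 | 758100.00
x̄ = 320150.00 / 7980.00 = 40.12 in
ȳ = 758100.00 / 7980.00 = 95.00 in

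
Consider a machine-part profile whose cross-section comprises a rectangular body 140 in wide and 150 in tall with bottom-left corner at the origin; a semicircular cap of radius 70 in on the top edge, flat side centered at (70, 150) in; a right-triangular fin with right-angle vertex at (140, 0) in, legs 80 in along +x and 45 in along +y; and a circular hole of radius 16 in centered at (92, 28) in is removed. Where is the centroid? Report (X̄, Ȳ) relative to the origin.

X̄ = 75.26 in, Ȳ = 99.78 in

rectangular body: A = 140 × 150 = 21000.00, centroid at (70.00, 75.00).
semicircular top: A = ½π·70² = 7696.90, centroid at (70.00, 179.71).
triangular fin: A = ½·80·45 = 1800.00, centroid at (166.67, 15.00).
hole: A = −π·16² = -804.25, centroid at (92.00, 28.00).
ΣA = 29692.65 in²
ΣAX̄ = (21000.00)(70.00) + (7696.90)(70.00) + (1800.00)(166.67) + (-804.25)(92.00) = 2234792.35 in³
ΣAȲ = (21000.00)(75.00) + (7696.90)(179.71) + (1800.00)(15.00) + (-804.25)(28.00) = 2962683.03 in³
X̄ = 2234792.35 / 29692.65 = 75.26 in
Ȳ = 2962683.03 / 29692.65 = 99.78 in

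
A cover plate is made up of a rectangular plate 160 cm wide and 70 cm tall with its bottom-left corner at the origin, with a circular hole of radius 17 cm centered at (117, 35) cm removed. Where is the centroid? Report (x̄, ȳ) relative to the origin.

Part | A | x̄ᵢ | ȳᵢ | A·x̄ᵢ | A·ȳᵢ
plate | 11200.00 | 80.00 | 35.00 | 896000.00 | 392000.00
hole | -907.92 | 117.00 | 35.00 | -106226.67 | -31777.21
Σ | 10292.08 |  |  | 789773.33 | 360222.79
x̄ = 789773.33 / 10292.08 = 76.74 cm
ȳ = 360222.79 / 10292.08 = 35.00 cm

x̄ = 76.74 cm, ȳ = 35.00 cm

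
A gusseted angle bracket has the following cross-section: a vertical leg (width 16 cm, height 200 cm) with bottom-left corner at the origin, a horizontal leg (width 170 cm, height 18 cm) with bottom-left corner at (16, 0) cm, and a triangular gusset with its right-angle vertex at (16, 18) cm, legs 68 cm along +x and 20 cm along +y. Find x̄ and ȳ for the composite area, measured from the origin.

x̄ = 52.01 cm, ȳ = 52.49 cm

Part | A | x̄ᵢ | ȳᵢ | A·x̄ᵢ | A·ȳᵢ
vertical leg | 3200.00 | 8.00 | 100.00 | 25600.00 | 320000.00
horizontal leg | 3060.00 | 101.00 | 9.00 | 309060.00 | 27540.00
gusset | 680.00 | 38.67 | 24.67 | 26293.33 | 16773.33
Σ | 6940.00 |  |  | 360953.33 | 364313.33
x̄ = 360953.33 / 6940.00 = 52.01 cm
ȳ = 364313.33 / 6940.00 = 52.49 cm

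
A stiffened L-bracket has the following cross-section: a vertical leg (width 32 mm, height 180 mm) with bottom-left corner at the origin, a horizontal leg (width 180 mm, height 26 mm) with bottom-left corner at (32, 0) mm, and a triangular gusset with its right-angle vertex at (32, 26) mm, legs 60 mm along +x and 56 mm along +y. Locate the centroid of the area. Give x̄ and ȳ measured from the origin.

vertical leg: A = 32 × 180 = 5760.00, centroid at (16.00, 90.00).
horizontal leg: A = 180 × 26 = 4680.00, centroid at (122.00, 13.00).
gusset: A = ½·60·56 = 1680.00, centroid at (52.00, 44.67).
ΣA = 12120.00 mm², ΣAx̄ = 750480.00 mm³, ΣAȳ = 654280.00 mm³.
x̄ = 750480.00/12120.00 = 61.92 mm; ȳ = 654280.00/12120.00 = 53.98 mm.

x̄ = 61.92 mm, ȳ = 53.98 mm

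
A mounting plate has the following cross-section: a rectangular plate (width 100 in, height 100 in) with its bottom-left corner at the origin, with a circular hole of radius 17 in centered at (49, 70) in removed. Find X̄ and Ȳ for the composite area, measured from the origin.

X̄ = 50.10 in, Ȳ = 48.00 in

plate: A = 100 × 100 = 10000.00, centroid at (50.00, 50.00).
hole: A = −π·17² = -907.92, centroid at (49.00, 70.00).
ΣA = 9092.08 in², ΣAX̄ = 455511.91 in³, ΣAȲ = 436445.58 in³.
X̄ = 455511.91/9092.08 = 50.10 in; Ȳ = 436445.58/9092.08 = 48.00 in.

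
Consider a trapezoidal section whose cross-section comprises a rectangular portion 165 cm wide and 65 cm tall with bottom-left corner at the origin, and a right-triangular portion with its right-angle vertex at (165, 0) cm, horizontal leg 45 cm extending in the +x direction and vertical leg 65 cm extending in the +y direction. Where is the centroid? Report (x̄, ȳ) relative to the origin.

x̄ = 94.20 cm, ȳ = 31.20 cm

rectangular portion: A = 165 × 65 = 10725.00, centroid at (82.50, 32.50).
triangular portion: A = ½·45·65 = 1462.50, centroid at (180.00, 21.67).
ΣA = 12187.50 cm², ΣAx̄ = 1148062.50 cm³, ΣAȳ = 380250.00 cm³.
x̄ = 1148062.50/12187.50 = 94.20 cm; ȳ = 380250.00/12187.50 = 31.20 cm.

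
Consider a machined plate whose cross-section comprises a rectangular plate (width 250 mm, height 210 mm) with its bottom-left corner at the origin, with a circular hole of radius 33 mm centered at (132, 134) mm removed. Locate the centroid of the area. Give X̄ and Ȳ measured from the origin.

plate: A = 250 × 210 = 52500.00, centroid at (125.00, 105.00).
hole: A = −π·33² = -3421.19, centroid at (132.00, 134.00).
ΣA = 49078.81 mm²
ΣAX̄ = (52500.00)(125.00) + (-3421.19)(132.00) = 6110902.34 mm³
ΣAȲ = (52500.00)(105.00) + (-3421.19)(134.00) = 5054059.95 mm³
X̄ = 6110902.34 / 49078.81 = 124.51 mm
Ȳ = 5054059.95 / 49078.81 = 102.98 mm

X̄ = 124.51 mm, Ȳ = 102.98 mm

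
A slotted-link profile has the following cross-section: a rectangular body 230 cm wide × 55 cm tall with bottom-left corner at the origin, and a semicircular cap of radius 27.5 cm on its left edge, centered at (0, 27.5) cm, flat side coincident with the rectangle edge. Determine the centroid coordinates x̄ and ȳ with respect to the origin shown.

Part | A | x̄ᵢ | ȳᵢ | A·x̄ᵢ | A·ȳᵢ
rectangular body | 12650.00 | 115.00 | 27.50 | 1454750.00 | 347875.00
semicircular end | 1187.91 | -11.67 | 27.50 | -13864.58 | 32667.65
Σ | 13837.91 |  |  | 1440885.42 | 380542.65
x̄ = 1440885.42 / 13837.91 = 104.13 cm
ȳ = 380542.65 / 13837.91 = 27.50 cm

x̄ = 104.13 cm, ȳ = 27.50 cm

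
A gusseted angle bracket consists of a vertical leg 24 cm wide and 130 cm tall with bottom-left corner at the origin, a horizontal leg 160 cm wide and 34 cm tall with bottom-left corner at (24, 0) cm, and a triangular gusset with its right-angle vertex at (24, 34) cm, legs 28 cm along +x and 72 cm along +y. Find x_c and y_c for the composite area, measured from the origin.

vertical leg: A = 24 × 130 = 3120.00, centroid at (12.00, 65.00).
horizontal leg: A = 160 × 34 = 5440.00, centroid at (104.00, 17.00).
gusset: A = ½·28·72 = 1008.00, centroid at (33.33, 58.00).
ΣA = 9568.00 cm², ΣAx_c = 636800.00 cm³, ΣAy_c = 353744.00 cm³.
x_c = 636800.00/9568.00 = 66.56 cm; y_c = 353744.00/9568.00 = 36.97 cm.

x_c = 66.56 cm, y_c = 36.97 cm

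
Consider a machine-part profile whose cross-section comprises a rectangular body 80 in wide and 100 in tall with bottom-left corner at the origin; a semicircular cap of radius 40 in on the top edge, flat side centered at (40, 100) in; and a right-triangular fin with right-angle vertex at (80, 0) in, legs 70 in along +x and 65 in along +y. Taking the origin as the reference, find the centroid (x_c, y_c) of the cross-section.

x_c = 51.27 in, y_c = 58.12 in

rectangular body: A = 80 × 100 = 8000.00, centroid at (40.00, 50.00).
semicircular top: A = ½π·40² = 2513.27, centroid at (40.00, 116.98).
triangular fin: A = ½·70·65 = 2275.00, centroid at (103.33, 21.67).
ΣA = 12788.27 in², ΣAx_c = 655614.30 in³, ΣAy_c = 743285.75 in³.
x_c = 655614.30/12788.27 = 51.27 in; y_c = 743285.75/12788.27 = 58.12 in.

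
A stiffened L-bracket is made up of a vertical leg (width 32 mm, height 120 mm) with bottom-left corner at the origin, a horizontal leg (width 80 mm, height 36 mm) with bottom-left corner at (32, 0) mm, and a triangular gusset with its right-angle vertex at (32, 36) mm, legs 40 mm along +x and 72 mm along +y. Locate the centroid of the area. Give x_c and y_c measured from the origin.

x_c = 40.94 mm, y_c = 45.18 mm

vertical leg: A = 32 × 120 = 3840.00, centroid at (16.00, 60.00).
horizontal leg: A = 80 × 36 = 2880.00, centroid at (72.00, 18.00).
gusset: A = ½·40·72 = 1440.00, centroid at (45.33, 60.00).
ΣA = 8160.00 mm², ΣAx_c = 334080.00 mm³, ΣAy_c = 368640.00 mm³.
x_c = 334080.00/8160.00 = 40.94 mm; y_c = 368640.00/8160.00 = 45.18 mm.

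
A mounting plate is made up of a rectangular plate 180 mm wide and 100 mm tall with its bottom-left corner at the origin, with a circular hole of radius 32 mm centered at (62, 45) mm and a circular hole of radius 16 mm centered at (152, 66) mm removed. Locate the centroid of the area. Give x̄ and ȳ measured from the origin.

x̄ = 92.88 mm, ȳ = 50.23 mm

Part | A | x̄ᵢ | ȳᵢ | A·x̄ᵢ | A·ȳᵢ
plate | 18000.00 | 90.00 | 50.00 | 1620000.00 | 900000.00
hole 1 | -3216.99 | 62.00 | 45.00 | -199453.43 | -144764.59
hole 2 | -804.25 | 152.00 | 66.00 | -122245.65 | -53080.35
Σ | 13978.76 |  |  | 1298300.91 | 702155.06
x̄ = 1298300.91 / 13978.76 = 92.88 mm
ȳ = 702155.06 / 13978.76 = 50.23 mm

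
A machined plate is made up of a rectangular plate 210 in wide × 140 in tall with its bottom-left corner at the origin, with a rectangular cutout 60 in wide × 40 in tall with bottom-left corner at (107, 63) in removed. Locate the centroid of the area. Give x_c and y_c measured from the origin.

x_c = 102.16 in, y_c = 68.84 in

plate: A = 210 × 140 = 29400.00, centroid at (105.00, 70.00).
hole: A = −(60 × 40) = -2400.00, centroid at (137.00, 83.00).
ΣA = 27000.00 in²
ΣAx_c = (29400.00)(105.00) + (-2400.00)(137.00) = 2758200.00 in³
ΣAy_c = (29400.00)(70.00) + (-2400.00)(83.00) = 1858800.00 in³
x_c = 2758200.00 / 27000.00 = 102.16 in
y_c = 1858800.00 / 27000.00 = 68.84 in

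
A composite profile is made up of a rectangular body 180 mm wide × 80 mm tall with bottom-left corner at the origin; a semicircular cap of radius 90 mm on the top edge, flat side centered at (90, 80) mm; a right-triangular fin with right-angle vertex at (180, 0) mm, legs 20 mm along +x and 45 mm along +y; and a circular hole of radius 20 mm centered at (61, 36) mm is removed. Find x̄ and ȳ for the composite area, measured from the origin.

x̄ = 93.04 mm, ȳ = 77.57 mm

Part | A | x̄ᵢ | ȳᵢ | A·x̄ᵢ | A·ȳᵢ
rectangular body | 14400.00 | 90.00 | 40.00 | 1296000.00 | 576000.00
semicircular top | 12723.45 | 90.00 | 118.20 | 1145110.52 | 1503876.02
triangular fin | 450.00 | 186.67 | 15.00 | 84000.00 | 6750.00
hole | -1256.64 | 61.00 | 36.00 | -76654.86 | -45238.93
Σ | 26316.81 |  |  | 2448455.66 | 2041387.09
x̄ = 2448455.66 / 26316.81 = 93.04 mm
ȳ = 2041387.09 / 26316.81 = 77.57 mm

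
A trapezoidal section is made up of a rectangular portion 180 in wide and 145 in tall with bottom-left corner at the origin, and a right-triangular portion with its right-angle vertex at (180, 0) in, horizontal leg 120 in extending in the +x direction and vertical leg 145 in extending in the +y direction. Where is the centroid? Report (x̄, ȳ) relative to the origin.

Part | A | x̄ᵢ | ȳᵢ | A·x̄ᵢ | A·ȳᵢ
rectangular portion | 26100.00 | 90.00 | 72.50 | 2349000.00 | 1892250.00
triangular portion | 8700.00 | 220.00 | 48.33 | 1914000.00 | 420500.00
Σ | 34800.00 |  |  | 4263000.00 | 2312750.00
x̄ = 4263000.00 / 34800.00 = 122.50 in
ȳ = 2312750.00 / 34800.00 = 66.46 in

x̄ = 122.50 in, ȳ = 66.46 in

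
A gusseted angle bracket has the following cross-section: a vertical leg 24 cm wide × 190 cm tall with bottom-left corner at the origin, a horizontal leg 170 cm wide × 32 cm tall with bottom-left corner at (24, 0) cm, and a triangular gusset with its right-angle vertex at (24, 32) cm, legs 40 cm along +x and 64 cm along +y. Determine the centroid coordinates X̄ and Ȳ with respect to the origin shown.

vertical leg: A = 24 × 190 = 4560.00, centroid at (12.00, 95.00).
horizontal leg: A = 170 × 32 = 5440.00, centroid at (109.00, 16.00).
gusset: A = ½·40·64 = 1280.00, centroid at (37.33, 53.33).
ΣA = 11280.00 cm²
ΣAX̄ = (4560.00)(12.00) + (5440.00)(109.00) + (1280.00)(37.33) = 695466.67 cm³
ΣAȲ = (4560.00)(95.00) + (5440.00)(16.00) + (1280.00)(53.33) = 588506.67 cm³
X̄ = 695466.67 / 11280.00 = 61.65 cm
Ȳ = 588506.67 / 11280.00 = 52.17 cm

X̄ = 61.65 cm, Ȳ = 52.17 cm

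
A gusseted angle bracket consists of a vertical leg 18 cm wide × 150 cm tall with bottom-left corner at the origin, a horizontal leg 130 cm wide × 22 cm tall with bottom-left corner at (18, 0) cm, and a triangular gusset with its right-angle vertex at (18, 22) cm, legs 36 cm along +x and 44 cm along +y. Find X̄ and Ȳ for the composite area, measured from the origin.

Part | A | x̄ᵢ | ȳᵢ | A·x̄ᵢ | A·ȳᵢ
vertical leg | 2700.00 | 9.00 | 75.00 | 24300.00 | 202500.00
horizontal leg | 2860.00 | 83.00 | 11.00 | 237380.00 | 31460.00
gusset | 792.00 | 30.00 | 36.67 | 23760.00 | 29040.00
Σ | 6352.00 |  |  | 285440.00 | 263000.00
X̄ = 285440.00 / 6352.00 = 44.94 cm
Ȳ = 263000.00 / 6352.00 = 41.40 cm

X̄ = 44.94 cm, Ȳ = 41.40 cm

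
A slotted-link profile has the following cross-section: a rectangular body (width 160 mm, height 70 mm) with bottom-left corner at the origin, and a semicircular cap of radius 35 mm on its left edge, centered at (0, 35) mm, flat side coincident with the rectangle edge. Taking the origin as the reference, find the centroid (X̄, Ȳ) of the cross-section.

rectangular body: A = 160 × 70 = 11200.00, centroid at (80.00, 35.00).
semicircular end: A = ½π·35² = 1924.23, centroid at (-14.85, 35.00).
ΣA = 13124.23 mm²
ΣAX̄ = (11200.00)(80.00) + (1924.23)(-14.85) = 867416.67 mm³
ΣAȲ = (11200.00)(35.00) + (1924.23)(35.00) = 459347.89 mm³
X̄ = 867416.67 / 13124.23 = 66.09 mm
Ȳ = 459347.89 / 13124.23 = 35.00 mm

X̄ = 66.09 mm, Ȳ = 35.00 mm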